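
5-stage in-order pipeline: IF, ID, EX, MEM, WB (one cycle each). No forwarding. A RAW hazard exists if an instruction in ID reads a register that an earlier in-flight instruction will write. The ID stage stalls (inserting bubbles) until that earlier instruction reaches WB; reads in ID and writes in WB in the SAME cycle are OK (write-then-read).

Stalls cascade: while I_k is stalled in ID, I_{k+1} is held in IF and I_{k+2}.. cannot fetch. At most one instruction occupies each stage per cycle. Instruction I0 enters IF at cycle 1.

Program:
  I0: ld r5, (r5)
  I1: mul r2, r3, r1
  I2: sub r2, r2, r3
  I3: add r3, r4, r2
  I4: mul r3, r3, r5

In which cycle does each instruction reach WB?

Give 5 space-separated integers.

Answer: 5 6 9 12 15

Derivation:
I0 ld r5 <- r5: IF@1 ID@2 stall=0 (-) EX@3 MEM@4 WB@5
I1 mul r2 <- r3,r1: IF@2 ID@3 stall=0 (-) EX@4 MEM@5 WB@6
I2 sub r2 <- r2,r3: IF@3 ID@4 stall=2 (RAW on I1.r2 (WB@6)) EX@7 MEM@8 WB@9
I3 add r3 <- r4,r2: IF@4 ID@7 stall=2 (RAW on I2.r2 (WB@9)) EX@10 MEM@11 WB@12
I4 mul r3 <- r3,r5: IF@7 ID@10 stall=2 (RAW on I3.r3 (WB@12)) EX@13 MEM@14 WB@15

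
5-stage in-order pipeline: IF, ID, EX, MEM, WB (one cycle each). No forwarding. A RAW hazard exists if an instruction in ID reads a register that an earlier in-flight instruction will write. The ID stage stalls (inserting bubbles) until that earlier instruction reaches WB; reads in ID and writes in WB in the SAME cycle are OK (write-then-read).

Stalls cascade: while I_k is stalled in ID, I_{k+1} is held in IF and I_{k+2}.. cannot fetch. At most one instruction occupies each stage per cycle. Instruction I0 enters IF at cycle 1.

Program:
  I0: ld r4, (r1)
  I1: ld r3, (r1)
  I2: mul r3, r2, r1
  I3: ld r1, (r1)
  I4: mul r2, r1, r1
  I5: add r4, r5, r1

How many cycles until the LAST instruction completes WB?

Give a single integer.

Answer: 12

Derivation:
I0 ld r4 <- r1: IF@1 ID@2 stall=0 (-) EX@3 MEM@4 WB@5
I1 ld r3 <- r1: IF@2 ID@3 stall=0 (-) EX@4 MEM@5 WB@6
I2 mul r3 <- r2,r1: IF@3 ID@4 stall=0 (-) EX@5 MEM@6 WB@7
I3 ld r1 <- r1: IF@4 ID@5 stall=0 (-) EX@6 MEM@7 WB@8
I4 mul r2 <- r1,r1: IF@5 ID@6 stall=2 (RAW on I3.r1 (WB@8)) EX@9 MEM@10 WB@11
I5 add r4 <- r5,r1: IF@6 ID@9 stall=0 (-) EX@10 MEM@11 WB@12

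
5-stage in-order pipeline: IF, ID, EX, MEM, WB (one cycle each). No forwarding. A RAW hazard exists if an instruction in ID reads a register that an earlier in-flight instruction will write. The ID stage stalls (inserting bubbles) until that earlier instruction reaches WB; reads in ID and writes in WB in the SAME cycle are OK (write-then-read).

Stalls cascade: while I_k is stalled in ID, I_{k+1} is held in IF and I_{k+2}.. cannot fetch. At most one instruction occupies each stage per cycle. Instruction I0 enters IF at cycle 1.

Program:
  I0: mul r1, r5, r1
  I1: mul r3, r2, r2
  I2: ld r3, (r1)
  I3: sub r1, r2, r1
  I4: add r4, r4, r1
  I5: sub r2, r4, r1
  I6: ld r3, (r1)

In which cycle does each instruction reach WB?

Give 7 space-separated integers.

Answer: 5 6 8 9 12 15 16

Derivation:
I0 mul r1 <- r5,r1: IF@1 ID@2 stall=0 (-) EX@3 MEM@4 WB@5
I1 mul r3 <- r2,r2: IF@2 ID@3 stall=0 (-) EX@4 MEM@5 WB@6
I2 ld r3 <- r1: IF@3 ID@4 stall=1 (RAW on I0.r1 (WB@5)) EX@6 MEM@7 WB@8
I3 sub r1 <- r2,r1: IF@4 ID@6 stall=0 (-) EX@7 MEM@8 WB@9
I4 add r4 <- r4,r1: IF@6 ID@7 stall=2 (RAW on I3.r1 (WB@9)) EX@10 MEM@11 WB@12
I5 sub r2 <- r4,r1: IF@7 ID@10 stall=2 (RAW on I4.r4 (WB@12)) EX@13 MEM@14 WB@15
I6 ld r3 <- r1: IF@10 ID@13 stall=0 (-) EX@14 MEM@15 WB@16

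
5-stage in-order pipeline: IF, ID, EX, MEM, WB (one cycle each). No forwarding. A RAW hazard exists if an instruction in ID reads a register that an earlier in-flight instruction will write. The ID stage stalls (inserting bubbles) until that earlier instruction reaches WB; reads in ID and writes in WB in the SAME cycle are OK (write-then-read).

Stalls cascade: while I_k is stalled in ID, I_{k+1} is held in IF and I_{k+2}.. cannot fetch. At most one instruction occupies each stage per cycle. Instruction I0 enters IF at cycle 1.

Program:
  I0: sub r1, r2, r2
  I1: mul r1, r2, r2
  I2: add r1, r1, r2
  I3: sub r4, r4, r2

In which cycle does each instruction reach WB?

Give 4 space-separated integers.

Answer: 5 6 9 10

Derivation:
I0 sub r1 <- r2,r2: IF@1 ID@2 stall=0 (-) EX@3 MEM@4 WB@5
I1 mul r1 <- r2,r2: IF@2 ID@3 stall=0 (-) EX@4 MEM@5 WB@6
I2 add r1 <- r1,r2: IF@3 ID@4 stall=2 (RAW on I1.r1 (WB@6)) EX@7 MEM@8 WB@9
I3 sub r4 <- r4,r2: IF@4 ID@7 stall=0 (-) EX@8 MEM@9 WB@10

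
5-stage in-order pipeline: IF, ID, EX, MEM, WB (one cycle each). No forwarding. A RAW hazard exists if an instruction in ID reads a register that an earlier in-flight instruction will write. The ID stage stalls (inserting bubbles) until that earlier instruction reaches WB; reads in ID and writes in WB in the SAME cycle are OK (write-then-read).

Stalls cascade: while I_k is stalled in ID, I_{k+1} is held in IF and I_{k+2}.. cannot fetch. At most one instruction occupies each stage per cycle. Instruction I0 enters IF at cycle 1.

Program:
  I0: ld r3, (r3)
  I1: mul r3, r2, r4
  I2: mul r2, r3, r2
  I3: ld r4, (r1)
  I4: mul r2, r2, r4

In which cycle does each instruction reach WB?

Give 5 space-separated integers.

Answer: 5 6 9 10 13

Derivation:
I0 ld r3 <- r3: IF@1 ID@2 stall=0 (-) EX@3 MEM@4 WB@5
I1 mul r3 <- r2,r4: IF@2 ID@3 stall=0 (-) EX@4 MEM@5 WB@6
I2 mul r2 <- r3,r2: IF@3 ID@4 stall=2 (RAW on I1.r3 (WB@6)) EX@7 MEM@8 WB@9
I3 ld r4 <- r1: IF@4 ID@7 stall=0 (-) EX@8 MEM@9 WB@10
I4 mul r2 <- r2,r4: IF@7 ID@8 stall=2 (RAW on I3.r4 (WB@10)) EX@11 MEM@12 WB@13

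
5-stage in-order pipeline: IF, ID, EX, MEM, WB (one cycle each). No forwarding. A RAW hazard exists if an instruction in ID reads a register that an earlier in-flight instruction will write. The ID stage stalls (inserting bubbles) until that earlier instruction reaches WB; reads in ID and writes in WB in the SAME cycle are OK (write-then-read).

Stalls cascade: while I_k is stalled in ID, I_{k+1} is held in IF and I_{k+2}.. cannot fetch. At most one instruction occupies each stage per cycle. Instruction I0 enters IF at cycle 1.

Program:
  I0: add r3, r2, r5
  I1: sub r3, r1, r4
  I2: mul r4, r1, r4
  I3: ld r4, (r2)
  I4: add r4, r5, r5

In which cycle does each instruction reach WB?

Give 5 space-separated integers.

I0 add r3 <- r2,r5: IF@1 ID@2 stall=0 (-) EX@3 MEM@4 WB@5
I1 sub r3 <- r1,r4: IF@2 ID@3 stall=0 (-) EX@4 MEM@5 WB@6
I2 mul r4 <- r1,r4: IF@3 ID@4 stall=0 (-) EX@5 MEM@6 WB@7
I3 ld r4 <- r2: IF@4 ID@5 stall=0 (-) EX@6 MEM@7 WB@8
I4 add r4 <- r5,r5: IF@5 ID@6 stall=0 (-) EX@7 MEM@8 WB@9

Answer: 5 6 7 8 9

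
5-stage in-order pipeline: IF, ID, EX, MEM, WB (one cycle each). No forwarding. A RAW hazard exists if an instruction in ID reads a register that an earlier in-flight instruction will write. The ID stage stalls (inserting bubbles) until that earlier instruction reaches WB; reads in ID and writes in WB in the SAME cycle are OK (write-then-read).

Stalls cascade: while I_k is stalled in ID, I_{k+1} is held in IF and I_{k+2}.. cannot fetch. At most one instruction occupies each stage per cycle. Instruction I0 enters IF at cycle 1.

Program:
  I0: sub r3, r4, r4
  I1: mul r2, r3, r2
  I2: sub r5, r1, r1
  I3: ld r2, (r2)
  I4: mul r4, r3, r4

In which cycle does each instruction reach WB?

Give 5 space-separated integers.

Answer: 5 8 9 11 12

Derivation:
I0 sub r3 <- r4,r4: IF@1 ID@2 stall=0 (-) EX@3 MEM@4 WB@5
I1 mul r2 <- r3,r2: IF@2 ID@3 stall=2 (RAW on I0.r3 (WB@5)) EX@6 MEM@7 WB@8
I2 sub r5 <- r1,r1: IF@3 ID@6 stall=0 (-) EX@7 MEM@8 WB@9
I3 ld r2 <- r2: IF@6 ID@7 stall=1 (RAW on I1.r2 (WB@8)) EX@9 MEM@10 WB@11
I4 mul r4 <- r3,r4: IF@7 ID@9 stall=0 (-) EX@10 MEM@11 WB@12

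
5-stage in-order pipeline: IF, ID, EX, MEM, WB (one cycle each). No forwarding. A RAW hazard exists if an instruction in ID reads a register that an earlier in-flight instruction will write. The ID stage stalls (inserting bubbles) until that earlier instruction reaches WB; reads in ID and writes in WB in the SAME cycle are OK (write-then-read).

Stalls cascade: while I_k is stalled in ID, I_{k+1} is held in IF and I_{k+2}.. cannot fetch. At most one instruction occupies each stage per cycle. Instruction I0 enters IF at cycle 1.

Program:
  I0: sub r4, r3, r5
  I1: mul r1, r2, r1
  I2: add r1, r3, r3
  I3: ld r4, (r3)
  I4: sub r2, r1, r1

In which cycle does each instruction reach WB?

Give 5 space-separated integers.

Answer: 5 6 7 8 10

Derivation:
I0 sub r4 <- r3,r5: IF@1 ID@2 stall=0 (-) EX@3 MEM@4 WB@5
I1 mul r1 <- r2,r1: IF@2 ID@3 stall=0 (-) EX@4 MEM@5 WB@6
I2 add r1 <- r3,r3: IF@3 ID@4 stall=0 (-) EX@5 MEM@6 WB@7
I3 ld r4 <- r3: IF@4 ID@5 stall=0 (-) EX@6 MEM@7 WB@8
I4 sub r2 <- r1,r1: IF@5 ID@6 stall=1 (RAW on I2.r1 (WB@7)) EX@8 MEM@9 WB@10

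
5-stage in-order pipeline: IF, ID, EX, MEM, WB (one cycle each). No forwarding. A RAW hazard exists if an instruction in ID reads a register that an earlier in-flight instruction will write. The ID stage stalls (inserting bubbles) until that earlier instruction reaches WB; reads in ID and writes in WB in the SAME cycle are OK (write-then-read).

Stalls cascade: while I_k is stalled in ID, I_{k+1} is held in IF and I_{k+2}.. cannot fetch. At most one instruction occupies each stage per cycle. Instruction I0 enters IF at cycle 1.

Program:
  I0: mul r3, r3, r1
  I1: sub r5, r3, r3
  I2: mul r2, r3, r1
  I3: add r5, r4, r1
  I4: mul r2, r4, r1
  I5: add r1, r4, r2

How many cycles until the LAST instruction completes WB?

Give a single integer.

I0 mul r3 <- r3,r1: IF@1 ID@2 stall=0 (-) EX@3 MEM@4 WB@5
I1 sub r5 <- r3,r3: IF@2 ID@3 stall=2 (RAW on I0.r3 (WB@5)) EX@6 MEM@7 WB@8
I2 mul r2 <- r3,r1: IF@3 ID@6 stall=0 (-) EX@7 MEM@8 WB@9
I3 add r5 <- r4,r1: IF@6 ID@7 stall=0 (-) EX@8 MEM@9 WB@10
I4 mul r2 <- r4,r1: IF@7 ID@8 stall=0 (-) EX@9 MEM@10 WB@11
I5 add r1 <- r4,r2: IF@8 ID@9 stall=2 (RAW on I4.r2 (WB@11)) EX@12 MEM@13 WB@14

Answer: 14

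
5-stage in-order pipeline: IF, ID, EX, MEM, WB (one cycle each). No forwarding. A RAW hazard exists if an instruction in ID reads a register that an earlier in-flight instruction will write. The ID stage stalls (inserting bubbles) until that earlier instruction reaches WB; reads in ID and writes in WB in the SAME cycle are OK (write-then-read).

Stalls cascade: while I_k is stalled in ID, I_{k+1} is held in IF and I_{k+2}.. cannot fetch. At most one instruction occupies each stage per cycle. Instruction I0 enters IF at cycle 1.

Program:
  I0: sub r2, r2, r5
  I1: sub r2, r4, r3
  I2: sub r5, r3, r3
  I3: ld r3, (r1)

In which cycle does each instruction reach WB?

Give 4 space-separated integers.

Answer: 5 6 7 8

Derivation:
I0 sub r2 <- r2,r5: IF@1 ID@2 stall=0 (-) EX@3 MEM@4 WB@5
I1 sub r2 <- r4,r3: IF@2 ID@3 stall=0 (-) EX@4 MEM@5 WB@6
I2 sub r5 <- r3,r3: IF@3 ID@4 stall=0 (-) EX@5 MEM@6 WB@7
I3 ld r3 <- r1: IF@4 ID@5 stall=0 (-) EX@6 MEM@7 WB@8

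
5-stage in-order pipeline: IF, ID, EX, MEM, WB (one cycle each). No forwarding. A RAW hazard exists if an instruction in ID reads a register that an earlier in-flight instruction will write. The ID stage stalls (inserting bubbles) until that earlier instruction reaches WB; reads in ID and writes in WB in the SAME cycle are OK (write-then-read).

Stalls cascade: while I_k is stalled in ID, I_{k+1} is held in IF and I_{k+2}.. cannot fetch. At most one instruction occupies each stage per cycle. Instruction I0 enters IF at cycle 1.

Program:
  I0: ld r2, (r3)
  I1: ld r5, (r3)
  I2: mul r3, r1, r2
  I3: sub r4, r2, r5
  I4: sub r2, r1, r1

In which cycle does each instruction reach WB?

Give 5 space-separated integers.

Answer: 5 6 8 9 10

Derivation:
I0 ld r2 <- r3: IF@1 ID@2 stall=0 (-) EX@3 MEM@4 WB@5
I1 ld r5 <- r3: IF@2 ID@3 stall=0 (-) EX@4 MEM@5 WB@6
I2 mul r3 <- r1,r2: IF@3 ID@4 stall=1 (RAW on I0.r2 (WB@5)) EX@6 MEM@7 WB@8
I3 sub r4 <- r2,r5: IF@4 ID@6 stall=0 (-) EX@7 MEM@8 WB@9
I4 sub r2 <- r1,r1: IF@6 ID@7 stall=0 (-) EX@8 MEM@9 WB@10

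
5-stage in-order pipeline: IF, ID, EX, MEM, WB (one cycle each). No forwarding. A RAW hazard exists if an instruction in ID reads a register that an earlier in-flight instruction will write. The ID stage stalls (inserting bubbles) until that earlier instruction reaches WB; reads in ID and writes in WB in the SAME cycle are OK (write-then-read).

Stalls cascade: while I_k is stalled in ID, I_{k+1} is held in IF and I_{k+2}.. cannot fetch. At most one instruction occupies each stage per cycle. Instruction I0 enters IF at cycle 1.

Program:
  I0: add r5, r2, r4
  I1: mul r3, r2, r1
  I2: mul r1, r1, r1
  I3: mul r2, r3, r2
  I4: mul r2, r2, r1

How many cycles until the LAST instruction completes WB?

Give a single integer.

Answer: 12

Derivation:
I0 add r5 <- r2,r4: IF@1 ID@2 stall=0 (-) EX@3 MEM@4 WB@5
I1 mul r3 <- r2,r1: IF@2 ID@3 stall=0 (-) EX@4 MEM@5 WB@6
I2 mul r1 <- r1,r1: IF@3 ID@4 stall=0 (-) EX@5 MEM@6 WB@7
I3 mul r2 <- r3,r2: IF@4 ID@5 stall=1 (RAW on I1.r3 (WB@6)) EX@7 MEM@8 WB@9
I4 mul r2 <- r2,r1: IF@5 ID@7 stall=2 (RAW on I3.r2 (WB@9)) EX@10 MEM@11 WB@12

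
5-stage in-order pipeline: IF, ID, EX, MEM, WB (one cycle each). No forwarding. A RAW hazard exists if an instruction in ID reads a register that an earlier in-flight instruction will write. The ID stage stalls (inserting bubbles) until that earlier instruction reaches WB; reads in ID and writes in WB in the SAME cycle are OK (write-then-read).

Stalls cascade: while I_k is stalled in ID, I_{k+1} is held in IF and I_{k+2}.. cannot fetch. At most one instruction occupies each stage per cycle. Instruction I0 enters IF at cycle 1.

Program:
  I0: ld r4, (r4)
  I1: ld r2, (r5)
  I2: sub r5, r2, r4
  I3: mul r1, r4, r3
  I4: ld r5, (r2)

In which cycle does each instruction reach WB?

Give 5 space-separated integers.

I0 ld r4 <- r4: IF@1 ID@2 stall=0 (-) EX@3 MEM@4 WB@5
I1 ld r2 <- r5: IF@2 ID@3 stall=0 (-) EX@4 MEM@5 WB@6
I2 sub r5 <- r2,r4: IF@3 ID@4 stall=2 (RAW on I1.r2 (WB@6)) EX@7 MEM@8 WB@9
I3 mul r1 <- r4,r3: IF@4 ID@7 stall=0 (-) EX@8 MEM@9 WB@10
I4 ld r5 <- r2: IF@7 ID@8 stall=0 (-) EX@9 MEM@10 WB@11

Answer: 5 6 9 10 11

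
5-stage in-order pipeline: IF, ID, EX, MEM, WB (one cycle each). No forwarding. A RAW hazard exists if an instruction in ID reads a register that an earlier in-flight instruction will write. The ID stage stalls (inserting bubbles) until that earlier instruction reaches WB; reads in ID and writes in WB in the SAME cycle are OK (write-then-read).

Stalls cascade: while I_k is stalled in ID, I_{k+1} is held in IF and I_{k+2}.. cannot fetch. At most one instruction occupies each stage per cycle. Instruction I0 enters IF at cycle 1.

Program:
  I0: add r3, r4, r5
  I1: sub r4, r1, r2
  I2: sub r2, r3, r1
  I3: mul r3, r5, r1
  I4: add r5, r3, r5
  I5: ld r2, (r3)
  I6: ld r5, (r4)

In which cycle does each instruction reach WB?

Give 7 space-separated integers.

I0 add r3 <- r4,r5: IF@1 ID@2 stall=0 (-) EX@3 MEM@4 WB@5
I1 sub r4 <- r1,r2: IF@2 ID@3 stall=0 (-) EX@4 MEM@5 WB@6
I2 sub r2 <- r3,r1: IF@3 ID@4 stall=1 (RAW on I0.r3 (WB@5)) EX@6 MEM@7 WB@8
I3 mul r3 <- r5,r1: IF@4 ID@6 stall=0 (-) EX@7 MEM@8 WB@9
I4 add r5 <- r3,r5: IF@6 ID@7 stall=2 (RAW on I3.r3 (WB@9)) EX@10 MEM@11 WB@12
I5 ld r2 <- r3: IF@7 ID@10 stall=0 (-) EX@11 MEM@12 WB@13
I6 ld r5 <- r4: IF@10 ID@11 stall=0 (-) EX@12 MEM@13 WB@14

Answer: 5 6 8 9 12 13 14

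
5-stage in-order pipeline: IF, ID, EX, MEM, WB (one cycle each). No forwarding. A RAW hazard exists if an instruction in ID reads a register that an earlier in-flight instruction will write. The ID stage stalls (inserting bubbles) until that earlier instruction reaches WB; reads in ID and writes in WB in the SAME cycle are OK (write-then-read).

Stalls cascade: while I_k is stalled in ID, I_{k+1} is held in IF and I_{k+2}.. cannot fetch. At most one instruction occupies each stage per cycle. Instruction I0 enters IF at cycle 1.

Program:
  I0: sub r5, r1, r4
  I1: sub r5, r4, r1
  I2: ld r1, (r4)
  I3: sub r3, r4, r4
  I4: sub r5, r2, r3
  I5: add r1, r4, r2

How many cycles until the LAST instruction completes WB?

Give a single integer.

I0 sub r5 <- r1,r4: IF@1 ID@2 stall=0 (-) EX@3 MEM@4 WB@5
I1 sub r5 <- r4,r1: IF@2 ID@3 stall=0 (-) EX@4 MEM@5 WB@6
I2 ld r1 <- r4: IF@3 ID@4 stall=0 (-) EX@5 MEM@6 WB@7
I3 sub r3 <- r4,r4: IF@4 ID@5 stall=0 (-) EX@6 MEM@7 WB@8
I4 sub r5 <- r2,r3: IF@5 ID@6 stall=2 (RAW on I3.r3 (WB@8)) EX@9 MEM@10 WB@11
I5 add r1 <- r4,r2: IF@6 ID@9 stall=0 (-) EX@10 MEM@11 WB@12

Answer: 12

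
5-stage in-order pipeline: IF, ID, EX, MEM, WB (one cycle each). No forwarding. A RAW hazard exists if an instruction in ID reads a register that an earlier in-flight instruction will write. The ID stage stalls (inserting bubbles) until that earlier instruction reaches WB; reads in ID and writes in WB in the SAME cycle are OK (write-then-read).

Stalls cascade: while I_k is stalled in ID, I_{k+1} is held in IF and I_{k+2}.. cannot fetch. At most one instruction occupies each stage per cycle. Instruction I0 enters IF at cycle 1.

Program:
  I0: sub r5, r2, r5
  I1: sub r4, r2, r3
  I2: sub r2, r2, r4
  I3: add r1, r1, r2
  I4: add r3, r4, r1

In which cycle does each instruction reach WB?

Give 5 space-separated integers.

I0 sub r5 <- r2,r5: IF@1 ID@2 stall=0 (-) EX@3 MEM@4 WB@5
I1 sub r4 <- r2,r3: IF@2 ID@3 stall=0 (-) EX@4 MEM@5 WB@6
I2 sub r2 <- r2,r4: IF@3 ID@4 stall=2 (RAW on I1.r4 (WB@6)) EX@7 MEM@8 WB@9
I3 add r1 <- r1,r2: IF@4 ID@7 stall=2 (RAW on I2.r2 (WB@9)) EX@10 MEM@11 WB@12
I4 add r3 <- r4,r1: IF@7 ID@10 stall=2 (RAW on I3.r1 (WB@12)) EX@13 MEM@14 WB@15

Answer: 5 6 9 12 15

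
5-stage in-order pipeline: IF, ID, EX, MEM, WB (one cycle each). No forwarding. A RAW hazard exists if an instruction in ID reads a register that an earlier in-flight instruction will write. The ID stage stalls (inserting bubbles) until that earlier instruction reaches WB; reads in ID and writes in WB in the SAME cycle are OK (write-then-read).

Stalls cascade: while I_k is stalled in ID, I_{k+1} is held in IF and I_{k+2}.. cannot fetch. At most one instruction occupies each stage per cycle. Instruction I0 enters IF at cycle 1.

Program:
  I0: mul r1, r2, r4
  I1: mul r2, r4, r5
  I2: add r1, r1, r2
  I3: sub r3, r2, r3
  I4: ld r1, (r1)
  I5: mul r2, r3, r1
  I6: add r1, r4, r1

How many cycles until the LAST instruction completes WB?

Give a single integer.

I0 mul r1 <- r2,r4: IF@1 ID@2 stall=0 (-) EX@3 MEM@4 WB@5
I1 mul r2 <- r4,r5: IF@2 ID@3 stall=0 (-) EX@4 MEM@5 WB@6
I2 add r1 <- r1,r2: IF@3 ID@4 stall=2 (RAW on I1.r2 (WB@6)) EX@7 MEM@8 WB@9
I3 sub r3 <- r2,r3: IF@4 ID@7 stall=0 (-) EX@8 MEM@9 WB@10
I4 ld r1 <- r1: IF@7 ID@8 stall=1 (RAW on I2.r1 (WB@9)) EX@10 MEM@11 WB@12
I5 mul r2 <- r3,r1: IF@8 ID@10 stall=2 (RAW on I4.r1 (WB@12)) EX@13 MEM@14 WB@15
I6 add r1 <- r4,r1: IF@10 ID@13 stall=0 (-) EX@14 MEM@15 WB@16

Answer: 16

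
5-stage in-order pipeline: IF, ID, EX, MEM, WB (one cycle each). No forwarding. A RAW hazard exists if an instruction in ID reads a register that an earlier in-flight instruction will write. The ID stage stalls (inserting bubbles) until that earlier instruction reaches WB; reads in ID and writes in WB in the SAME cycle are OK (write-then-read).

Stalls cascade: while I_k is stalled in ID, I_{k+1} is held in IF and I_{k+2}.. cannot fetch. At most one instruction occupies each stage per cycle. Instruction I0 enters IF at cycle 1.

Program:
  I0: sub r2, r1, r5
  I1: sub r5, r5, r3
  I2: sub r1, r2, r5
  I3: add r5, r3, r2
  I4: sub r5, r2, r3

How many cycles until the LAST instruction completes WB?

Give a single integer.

I0 sub r2 <- r1,r5: IF@1 ID@2 stall=0 (-) EX@3 MEM@4 WB@5
I1 sub r5 <- r5,r3: IF@2 ID@3 stall=0 (-) EX@4 MEM@5 WB@6
I2 sub r1 <- r2,r5: IF@3 ID@4 stall=2 (RAW on I1.r5 (WB@6)) EX@7 MEM@8 WB@9
I3 add r5 <- r3,r2: IF@4 ID@7 stall=0 (-) EX@8 MEM@9 WB@10
I4 sub r5 <- r2,r3: IF@7 ID@8 stall=0 (-) EX@9 MEM@10 WB@11

Answer: 11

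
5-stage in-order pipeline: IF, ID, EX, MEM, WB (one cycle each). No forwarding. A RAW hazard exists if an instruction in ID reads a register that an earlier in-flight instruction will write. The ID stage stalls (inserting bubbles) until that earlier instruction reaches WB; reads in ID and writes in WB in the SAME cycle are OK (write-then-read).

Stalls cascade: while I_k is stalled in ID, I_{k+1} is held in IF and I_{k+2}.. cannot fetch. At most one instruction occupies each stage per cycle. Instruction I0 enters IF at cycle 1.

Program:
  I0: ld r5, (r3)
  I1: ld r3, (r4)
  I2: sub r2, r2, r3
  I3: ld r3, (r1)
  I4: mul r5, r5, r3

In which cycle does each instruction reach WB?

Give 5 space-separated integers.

I0 ld r5 <- r3: IF@1 ID@2 stall=0 (-) EX@3 MEM@4 WB@5
I1 ld r3 <- r4: IF@2 ID@3 stall=0 (-) EX@4 MEM@5 WB@6
I2 sub r2 <- r2,r3: IF@3 ID@4 stall=2 (RAW on I1.r3 (WB@6)) EX@7 MEM@8 WB@9
I3 ld r3 <- r1: IF@4 ID@7 stall=0 (-) EX@8 MEM@9 WB@10
I4 mul r5 <- r5,r3: IF@7 ID@8 stall=2 (RAW on I3.r3 (WB@10)) EX@11 MEM@12 WB@13

Answer: 5 6 9 10 13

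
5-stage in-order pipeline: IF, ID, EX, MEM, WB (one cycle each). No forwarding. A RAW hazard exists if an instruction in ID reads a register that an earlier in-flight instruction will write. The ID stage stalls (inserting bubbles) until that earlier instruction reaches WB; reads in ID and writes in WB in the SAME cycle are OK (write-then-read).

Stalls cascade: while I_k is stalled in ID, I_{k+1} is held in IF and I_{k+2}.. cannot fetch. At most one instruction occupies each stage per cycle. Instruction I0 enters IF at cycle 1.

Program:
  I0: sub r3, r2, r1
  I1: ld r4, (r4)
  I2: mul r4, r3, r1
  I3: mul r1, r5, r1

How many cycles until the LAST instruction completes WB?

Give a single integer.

I0 sub r3 <- r2,r1: IF@1 ID@2 stall=0 (-) EX@3 MEM@4 WB@5
I1 ld r4 <- r4: IF@2 ID@3 stall=0 (-) EX@4 MEM@5 WB@6
I2 mul r4 <- r3,r1: IF@3 ID@4 stall=1 (RAW on I0.r3 (WB@5)) EX@6 MEM@7 WB@8
I3 mul r1 <- r5,r1: IF@4 ID@6 stall=0 (-) EX@7 MEM@8 WB@9

Answer: 9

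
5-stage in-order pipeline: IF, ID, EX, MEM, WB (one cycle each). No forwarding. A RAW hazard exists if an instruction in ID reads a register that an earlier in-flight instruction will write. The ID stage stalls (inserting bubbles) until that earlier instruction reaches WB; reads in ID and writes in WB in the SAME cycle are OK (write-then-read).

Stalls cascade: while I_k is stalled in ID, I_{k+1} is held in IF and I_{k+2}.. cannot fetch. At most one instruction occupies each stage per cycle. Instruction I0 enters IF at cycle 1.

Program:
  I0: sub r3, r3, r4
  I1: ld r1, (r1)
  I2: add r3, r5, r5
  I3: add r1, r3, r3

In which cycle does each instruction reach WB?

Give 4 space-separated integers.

Answer: 5 6 7 10

Derivation:
I0 sub r3 <- r3,r4: IF@1 ID@2 stall=0 (-) EX@3 MEM@4 WB@5
I1 ld r1 <- r1: IF@2 ID@3 stall=0 (-) EX@4 MEM@5 WB@6
I2 add r3 <- r5,r5: IF@3 ID@4 stall=0 (-) EX@5 MEM@6 WB@7
I3 add r1 <- r3,r3: IF@4 ID@5 stall=2 (RAW on I2.r3 (WB@7)) EX@8 MEM@9 WB@10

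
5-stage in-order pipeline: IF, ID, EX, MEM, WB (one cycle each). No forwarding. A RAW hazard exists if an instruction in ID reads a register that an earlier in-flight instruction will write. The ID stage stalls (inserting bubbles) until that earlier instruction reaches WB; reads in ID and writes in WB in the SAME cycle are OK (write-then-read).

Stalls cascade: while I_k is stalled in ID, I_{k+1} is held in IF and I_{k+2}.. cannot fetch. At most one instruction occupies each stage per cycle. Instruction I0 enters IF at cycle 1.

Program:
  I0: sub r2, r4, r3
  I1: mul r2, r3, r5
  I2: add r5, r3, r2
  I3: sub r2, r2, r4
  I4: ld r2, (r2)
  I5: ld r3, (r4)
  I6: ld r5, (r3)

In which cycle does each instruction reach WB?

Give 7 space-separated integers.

I0 sub r2 <- r4,r3: IF@1 ID@2 stall=0 (-) EX@3 MEM@4 WB@5
I1 mul r2 <- r3,r5: IF@2 ID@3 stall=0 (-) EX@4 MEM@5 WB@6
I2 add r5 <- r3,r2: IF@3 ID@4 stall=2 (RAW on I1.r2 (WB@6)) EX@7 MEM@8 WB@9
I3 sub r2 <- r2,r4: IF@4 ID@7 stall=0 (-) EX@8 MEM@9 WB@10
I4 ld r2 <- r2: IF@7 ID@8 stall=2 (RAW on I3.r2 (WB@10)) EX@11 MEM@12 WB@13
I5 ld r3 <- r4: IF@8 ID@11 stall=0 (-) EX@12 MEM@13 WB@14
I6 ld r5 <- r3: IF@11 ID@12 stall=2 (RAW on I5.r3 (WB@14)) EX@15 MEM@16 WB@17

Answer: 5 6 9 10 13 14 17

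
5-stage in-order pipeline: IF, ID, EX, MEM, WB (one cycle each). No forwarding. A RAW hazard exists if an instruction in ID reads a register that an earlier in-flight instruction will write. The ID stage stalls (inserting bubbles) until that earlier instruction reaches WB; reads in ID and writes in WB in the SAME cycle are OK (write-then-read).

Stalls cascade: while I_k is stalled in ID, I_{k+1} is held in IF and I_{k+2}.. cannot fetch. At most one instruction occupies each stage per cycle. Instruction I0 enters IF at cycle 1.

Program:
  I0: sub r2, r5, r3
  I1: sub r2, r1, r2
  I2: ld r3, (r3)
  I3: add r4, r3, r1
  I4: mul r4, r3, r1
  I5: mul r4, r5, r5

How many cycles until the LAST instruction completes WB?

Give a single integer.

Answer: 14

Derivation:
I0 sub r2 <- r5,r3: IF@1 ID@2 stall=0 (-) EX@3 MEM@4 WB@5
I1 sub r2 <- r1,r2: IF@2 ID@3 stall=2 (RAW on I0.r2 (WB@5)) EX@6 MEM@7 WB@8
I2 ld r3 <- r3: IF@3 ID@6 stall=0 (-) EX@7 MEM@8 WB@9
I3 add r4 <- r3,r1: IF@6 ID@7 stall=2 (RAW on I2.r3 (WB@9)) EX@10 MEM@11 WB@12
I4 mul r4 <- r3,r1: IF@7 ID@10 stall=0 (-) EX@11 MEM@12 WB@13
I5 mul r4 <- r5,r5: IF@10 ID@11 stall=0 (-) EX@12 MEM@13 WB@14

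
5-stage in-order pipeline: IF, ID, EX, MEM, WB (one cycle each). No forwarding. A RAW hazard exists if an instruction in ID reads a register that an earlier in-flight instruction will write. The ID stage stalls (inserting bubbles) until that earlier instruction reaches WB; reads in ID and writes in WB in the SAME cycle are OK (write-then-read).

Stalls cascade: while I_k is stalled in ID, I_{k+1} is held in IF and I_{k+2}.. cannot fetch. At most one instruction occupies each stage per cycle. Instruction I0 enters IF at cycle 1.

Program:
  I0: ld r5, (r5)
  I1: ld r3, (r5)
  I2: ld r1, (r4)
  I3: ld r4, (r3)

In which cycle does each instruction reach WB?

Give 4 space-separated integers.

I0 ld r5 <- r5: IF@1 ID@2 stall=0 (-) EX@3 MEM@4 WB@5
I1 ld r3 <- r5: IF@2 ID@3 stall=2 (RAW on I0.r5 (WB@5)) EX@6 MEM@7 WB@8
I2 ld r1 <- r4: IF@3 ID@6 stall=0 (-) EX@7 MEM@8 WB@9
I3 ld r4 <- r3: IF@6 ID@7 stall=1 (RAW on I1.r3 (WB@8)) EX@9 MEM@10 WB@11

Answer: 5 8 9 11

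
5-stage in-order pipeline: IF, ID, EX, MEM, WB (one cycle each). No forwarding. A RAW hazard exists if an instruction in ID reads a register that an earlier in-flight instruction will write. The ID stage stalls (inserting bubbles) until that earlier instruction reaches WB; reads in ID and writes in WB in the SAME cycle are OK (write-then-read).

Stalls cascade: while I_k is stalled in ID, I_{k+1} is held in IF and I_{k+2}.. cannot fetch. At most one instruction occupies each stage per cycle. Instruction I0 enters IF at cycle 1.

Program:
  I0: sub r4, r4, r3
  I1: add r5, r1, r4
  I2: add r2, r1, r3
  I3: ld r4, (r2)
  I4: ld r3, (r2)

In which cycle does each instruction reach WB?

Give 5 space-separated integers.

Answer: 5 8 9 12 13

Derivation:
I0 sub r4 <- r4,r3: IF@1 ID@2 stall=0 (-) EX@3 MEM@4 WB@5
I1 add r5 <- r1,r4: IF@2 ID@3 stall=2 (RAW on I0.r4 (WB@5)) EX@6 MEM@7 WB@8
I2 add r2 <- r1,r3: IF@3 ID@6 stall=0 (-) EX@7 MEM@8 WB@9
I3 ld r4 <- r2: IF@6 ID@7 stall=2 (RAW on I2.r2 (WB@9)) EX@10 MEM@11 WB@12
I4 ld r3 <- r2: IF@7 ID@10 stall=0 (-) EX@11 MEM@12 WB@13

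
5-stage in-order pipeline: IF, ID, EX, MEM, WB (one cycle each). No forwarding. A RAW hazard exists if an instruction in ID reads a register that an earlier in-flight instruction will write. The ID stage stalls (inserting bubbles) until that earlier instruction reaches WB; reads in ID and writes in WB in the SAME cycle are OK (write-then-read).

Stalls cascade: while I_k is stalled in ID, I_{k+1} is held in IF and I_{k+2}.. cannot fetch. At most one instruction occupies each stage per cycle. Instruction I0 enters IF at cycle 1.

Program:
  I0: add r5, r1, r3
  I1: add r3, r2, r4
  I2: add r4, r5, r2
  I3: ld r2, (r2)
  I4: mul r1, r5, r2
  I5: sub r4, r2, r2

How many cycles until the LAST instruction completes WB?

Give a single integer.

I0 add r5 <- r1,r3: IF@1 ID@2 stall=0 (-) EX@3 MEM@4 WB@5
I1 add r3 <- r2,r4: IF@2 ID@3 stall=0 (-) EX@4 MEM@5 WB@6
I2 add r4 <- r5,r2: IF@3 ID@4 stall=1 (RAW on I0.r5 (WB@5)) EX@6 MEM@7 WB@8
I3 ld r2 <- r2: IF@4 ID@6 stall=0 (-) EX@7 MEM@8 WB@9
I4 mul r1 <- r5,r2: IF@6 ID@7 stall=2 (RAW on I3.r2 (WB@9)) EX@10 MEM@11 WB@12
I5 sub r4 <- r2,r2: IF@7 ID@10 stall=0 (-) EX@11 MEM@12 WB@13

Answer: 13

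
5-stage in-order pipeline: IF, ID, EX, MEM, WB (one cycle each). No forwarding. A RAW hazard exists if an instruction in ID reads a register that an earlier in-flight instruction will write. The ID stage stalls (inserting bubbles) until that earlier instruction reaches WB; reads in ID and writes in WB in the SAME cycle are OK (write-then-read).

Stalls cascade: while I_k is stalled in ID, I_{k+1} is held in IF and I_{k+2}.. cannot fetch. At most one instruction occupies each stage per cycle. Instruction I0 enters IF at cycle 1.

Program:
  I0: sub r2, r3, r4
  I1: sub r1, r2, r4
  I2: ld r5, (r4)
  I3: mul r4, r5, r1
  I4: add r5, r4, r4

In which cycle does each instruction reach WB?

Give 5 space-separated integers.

Answer: 5 8 9 12 15

Derivation:
I0 sub r2 <- r3,r4: IF@1 ID@2 stall=0 (-) EX@3 MEM@4 WB@5
I1 sub r1 <- r2,r4: IF@2 ID@3 stall=2 (RAW on I0.r2 (WB@5)) EX@6 MEM@7 WB@8
I2 ld r5 <- r4: IF@3 ID@6 stall=0 (-) EX@7 MEM@8 WB@9
I3 mul r4 <- r5,r1: IF@6 ID@7 stall=2 (RAW on I2.r5 (WB@9)) EX@10 MEM@11 WB@12
I4 add r5 <- r4,r4: IF@7 ID@10 stall=2 (RAW on I3.r4 (WB@12)) EX@13 MEM@14 WB@15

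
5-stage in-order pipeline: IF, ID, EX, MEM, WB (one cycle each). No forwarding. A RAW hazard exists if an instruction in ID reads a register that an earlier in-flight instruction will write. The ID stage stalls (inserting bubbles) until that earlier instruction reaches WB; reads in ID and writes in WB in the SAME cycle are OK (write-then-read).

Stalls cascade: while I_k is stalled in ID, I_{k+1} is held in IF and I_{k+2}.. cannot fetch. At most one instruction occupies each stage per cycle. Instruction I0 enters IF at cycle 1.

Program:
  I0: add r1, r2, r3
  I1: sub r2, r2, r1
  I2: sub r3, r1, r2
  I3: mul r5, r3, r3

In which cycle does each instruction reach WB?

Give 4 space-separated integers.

I0 add r1 <- r2,r3: IF@1 ID@2 stall=0 (-) EX@3 MEM@4 WB@5
I1 sub r2 <- r2,r1: IF@2 ID@3 stall=2 (RAW on I0.r1 (WB@5)) EX@6 MEM@7 WB@8
I2 sub r3 <- r1,r2: IF@3 ID@6 stall=2 (RAW on I1.r2 (WB@8)) EX@9 MEM@10 WB@11
I3 mul r5 <- r3,r3: IF@6 ID@9 stall=2 (RAW on I2.r3 (WB@11)) EX@12 MEM@13 WB@14

Answer: 5 8 11 14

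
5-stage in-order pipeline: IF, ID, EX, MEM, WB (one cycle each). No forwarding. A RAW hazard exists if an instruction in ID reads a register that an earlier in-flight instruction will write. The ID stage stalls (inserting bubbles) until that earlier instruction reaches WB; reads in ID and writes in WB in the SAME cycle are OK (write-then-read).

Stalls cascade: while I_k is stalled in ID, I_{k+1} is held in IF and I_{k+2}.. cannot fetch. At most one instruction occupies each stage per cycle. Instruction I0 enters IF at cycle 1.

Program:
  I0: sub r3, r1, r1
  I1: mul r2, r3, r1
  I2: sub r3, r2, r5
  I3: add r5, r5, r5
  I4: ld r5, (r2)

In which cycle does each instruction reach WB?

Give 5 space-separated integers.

Answer: 5 8 11 12 13

Derivation:
I0 sub r3 <- r1,r1: IF@1 ID@2 stall=0 (-) EX@3 MEM@4 WB@5
I1 mul r2 <- r3,r1: IF@2 ID@3 stall=2 (RAW on I0.r3 (WB@5)) EX@6 MEM@7 WB@8
I2 sub r3 <- r2,r5: IF@3 ID@6 stall=2 (RAW on I1.r2 (WB@8)) EX@9 MEM@10 WB@11
I3 add r5 <- r5,r5: IF@6 ID@9 stall=0 (-) EX@10 MEM@11 WB@12
I4 ld r5 <- r2: IF@9 ID@10 stall=0 (-) EX@11 MEM@12 WB@13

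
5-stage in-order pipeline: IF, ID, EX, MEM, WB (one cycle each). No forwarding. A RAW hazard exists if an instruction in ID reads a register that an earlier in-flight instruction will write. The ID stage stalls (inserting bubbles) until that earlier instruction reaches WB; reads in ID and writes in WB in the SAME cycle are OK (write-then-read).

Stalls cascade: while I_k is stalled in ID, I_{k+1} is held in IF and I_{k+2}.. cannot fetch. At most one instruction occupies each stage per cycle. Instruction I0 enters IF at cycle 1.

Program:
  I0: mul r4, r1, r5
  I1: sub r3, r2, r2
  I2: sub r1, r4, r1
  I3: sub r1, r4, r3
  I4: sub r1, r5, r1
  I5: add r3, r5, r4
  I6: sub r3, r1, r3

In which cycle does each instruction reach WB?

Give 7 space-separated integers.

Answer: 5 6 8 9 12 13 16

Derivation:
I0 mul r4 <- r1,r5: IF@1 ID@2 stall=0 (-) EX@3 MEM@4 WB@5
I1 sub r3 <- r2,r2: IF@2 ID@3 stall=0 (-) EX@4 MEM@5 WB@6
I2 sub r1 <- r4,r1: IF@3 ID@4 stall=1 (RAW on I0.r4 (WB@5)) EX@6 MEM@7 WB@8
I3 sub r1 <- r4,r3: IF@4 ID@6 stall=0 (-) EX@7 MEM@8 WB@9
I4 sub r1 <- r5,r1: IF@6 ID@7 stall=2 (RAW on I3.r1 (WB@9)) EX@10 MEM@11 WB@12
I5 add r3 <- r5,r4: IF@7 ID@10 stall=0 (-) EX@11 MEM@12 WB@13
I6 sub r3 <- r1,r3: IF@10 ID@11 stall=2 (RAW on I5.r3 (WB@13)) EX@14 MEM@15 WB@16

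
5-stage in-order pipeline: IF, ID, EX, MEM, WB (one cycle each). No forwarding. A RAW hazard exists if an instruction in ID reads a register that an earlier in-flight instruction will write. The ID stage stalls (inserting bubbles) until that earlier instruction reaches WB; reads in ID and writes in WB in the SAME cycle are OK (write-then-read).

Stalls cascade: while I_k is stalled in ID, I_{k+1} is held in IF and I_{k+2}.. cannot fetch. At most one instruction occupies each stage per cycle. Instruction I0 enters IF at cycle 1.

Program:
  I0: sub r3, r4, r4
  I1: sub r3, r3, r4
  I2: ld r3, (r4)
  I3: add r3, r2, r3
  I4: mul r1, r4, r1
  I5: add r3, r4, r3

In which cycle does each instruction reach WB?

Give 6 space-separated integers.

Answer: 5 8 9 12 13 15

Derivation:
I0 sub r3 <- r4,r4: IF@1 ID@2 stall=0 (-) EX@3 MEM@4 WB@5
I1 sub r3 <- r3,r4: IF@2 ID@3 stall=2 (RAW on I0.r3 (WB@5)) EX@6 MEM@7 WB@8
I2 ld r3 <- r4: IF@3 ID@6 stall=0 (-) EX@7 MEM@8 WB@9
I3 add r3 <- r2,r3: IF@6 ID@7 stall=2 (RAW on I2.r3 (WB@9)) EX@10 MEM@11 WB@12
I4 mul r1 <- r4,r1: IF@7 ID@10 stall=0 (-) EX@11 MEM@12 WB@13
I5 add r3 <- r4,r3: IF@10 ID@11 stall=1 (RAW on I3.r3 (WB@12)) EX@13 MEM@14 WB@15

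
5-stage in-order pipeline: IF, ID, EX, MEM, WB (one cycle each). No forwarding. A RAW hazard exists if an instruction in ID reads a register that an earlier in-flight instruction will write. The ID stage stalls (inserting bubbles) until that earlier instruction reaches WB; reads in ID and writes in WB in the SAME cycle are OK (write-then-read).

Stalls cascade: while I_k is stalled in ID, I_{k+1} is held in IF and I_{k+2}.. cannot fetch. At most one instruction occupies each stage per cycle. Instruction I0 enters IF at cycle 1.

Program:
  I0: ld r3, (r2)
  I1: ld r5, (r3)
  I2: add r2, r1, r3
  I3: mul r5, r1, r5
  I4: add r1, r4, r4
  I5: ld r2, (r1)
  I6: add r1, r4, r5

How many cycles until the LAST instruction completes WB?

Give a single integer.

Answer: 16

Derivation:
I0 ld r3 <- r2: IF@1 ID@2 stall=0 (-) EX@3 MEM@4 WB@5
I1 ld r5 <- r3: IF@2 ID@3 stall=2 (RAW on I0.r3 (WB@5)) EX@6 MEM@7 WB@8
I2 add r2 <- r1,r3: IF@3 ID@6 stall=0 (-) EX@7 MEM@8 WB@9
I3 mul r5 <- r1,r5: IF@6 ID@7 stall=1 (RAW on I1.r5 (WB@8)) EX@9 MEM@10 WB@11
I4 add r1 <- r4,r4: IF@7 ID@9 stall=0 (-) EX@10 MEM@11 WB@12
I5 ld r2 <- r1: IF@9 ID@10 stall=2 (RAW on I4.r1 (WB@12)) EX@13 MEM@14 WB@15
I6 add r1 <- r4,r5: IF@10 ID@13 stall=0 (-) EX@14 MEM@15 WB@16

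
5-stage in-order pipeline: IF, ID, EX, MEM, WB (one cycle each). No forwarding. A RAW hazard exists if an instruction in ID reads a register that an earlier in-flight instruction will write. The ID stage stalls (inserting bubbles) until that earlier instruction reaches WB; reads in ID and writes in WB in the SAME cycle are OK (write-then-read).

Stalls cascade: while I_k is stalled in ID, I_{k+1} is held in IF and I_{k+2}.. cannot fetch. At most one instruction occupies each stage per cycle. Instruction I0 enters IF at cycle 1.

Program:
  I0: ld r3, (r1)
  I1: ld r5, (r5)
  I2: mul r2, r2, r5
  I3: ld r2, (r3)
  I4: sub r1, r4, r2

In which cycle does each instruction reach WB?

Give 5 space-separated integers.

Answer: 5 6 9 10 13

Derivation:
I0 ld r3 <- r1: IF@1 ID@2 stall=0 (-) EX@3 MEM@4 WB@5
I1 ld r5 <- r5: IF@2 ID@3 stall=0 (-) EX@4 MEM@5 WB@6
I2 mul r2 <- r2,r5: IF@3 ID@4 stall=2 (RAW on I1.r5 (WB@6)) EX@7 MEM@8 WB@9
I3 ld r2 <- r3: IF@4 ID@7 stall=0 (-) EX@8 MEM@9 WB@10
I4 sub r1 <- r4,r2: IF@7 ID@8 stall=2 (RAW on I3.r2 (WB@10)) EX@11 MEM@12 WB@13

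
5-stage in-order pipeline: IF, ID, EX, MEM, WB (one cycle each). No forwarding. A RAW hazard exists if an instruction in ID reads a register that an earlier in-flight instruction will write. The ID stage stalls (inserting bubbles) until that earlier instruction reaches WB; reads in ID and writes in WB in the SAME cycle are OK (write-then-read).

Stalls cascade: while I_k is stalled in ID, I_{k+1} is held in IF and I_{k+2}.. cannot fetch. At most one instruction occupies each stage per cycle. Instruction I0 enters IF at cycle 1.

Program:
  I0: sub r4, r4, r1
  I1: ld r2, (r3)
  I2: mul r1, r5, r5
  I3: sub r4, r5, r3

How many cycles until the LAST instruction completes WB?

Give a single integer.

I0 sub r4 <- r4,r1: IF@1 ID@2 stall=0 (-) EX@3 MEM@4 WB@5
I1 ld r2 <- r3: IF@2 ID@3 stall=0 (-) EX@4 MEM@5 WB@6
I2 mul r1 <- r5,r5: IF@3 ID@4 stall=0 (-) EX@5 MEM@6 WB@7
I3 sub r4 <- r5,r3: IF@4 ID@5 stall=0 (-) EX@6 MEM@7 WB@8

Answer: 8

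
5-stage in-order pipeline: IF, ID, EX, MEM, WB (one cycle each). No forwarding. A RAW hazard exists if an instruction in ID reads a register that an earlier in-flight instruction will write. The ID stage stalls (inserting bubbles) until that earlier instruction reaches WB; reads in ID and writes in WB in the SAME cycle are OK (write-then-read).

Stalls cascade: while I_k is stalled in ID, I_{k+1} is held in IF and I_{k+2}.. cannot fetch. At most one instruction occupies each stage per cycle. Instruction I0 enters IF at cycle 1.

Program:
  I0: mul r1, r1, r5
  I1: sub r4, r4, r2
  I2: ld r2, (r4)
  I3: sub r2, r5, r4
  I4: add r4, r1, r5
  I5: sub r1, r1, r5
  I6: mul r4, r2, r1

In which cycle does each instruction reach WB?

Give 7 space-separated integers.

I0 mul r1 <- r1,r5: IF@1 ID@2 stall=0 (-) EX@3 MEM@4 WB@5
I1 sub r4 <- r4,r2: IF@2 ID@3 stall=0 (-) EX@4 MEM@5 WB@6
I2 ld r2 <- r4: IF@3 ID@4 stall=2 (RAW on I1.r4 (WB@6)) EX@7 MEM@8 WB@9
I3 sub r2 <- r5,r4: IF@4 ID@7 stall=0 (-) EX@8 MEM@9 WB@10
I4 add r4 <- r1,r5: IF@7 ID@8 stall=0 (-) EX@9 MEM@10 WB@11
I5 sub r1 <- r1,r5: IF@8 ID@9 stall=0 (-) EX@10 MEM@11 WB@12
I6 mul r4 <- r2,r1: IF@9 ID@10 stall=2 (RAW on I5.r1 (WB@12)) EX@13 MEM@14 WB@15

Answer: 5 6 9 10 11 12 15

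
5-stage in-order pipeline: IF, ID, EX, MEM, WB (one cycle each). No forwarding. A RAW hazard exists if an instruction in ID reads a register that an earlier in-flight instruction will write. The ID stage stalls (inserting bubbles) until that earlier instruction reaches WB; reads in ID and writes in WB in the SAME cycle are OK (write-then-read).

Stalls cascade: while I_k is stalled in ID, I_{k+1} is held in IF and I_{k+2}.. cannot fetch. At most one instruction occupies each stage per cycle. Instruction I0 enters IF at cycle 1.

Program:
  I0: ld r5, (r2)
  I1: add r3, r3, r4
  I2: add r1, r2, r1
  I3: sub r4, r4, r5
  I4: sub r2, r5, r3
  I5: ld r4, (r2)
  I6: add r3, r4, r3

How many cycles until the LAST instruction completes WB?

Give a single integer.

Answer: 15

Derivation:
I0 ld r5 <- r2: IF@1 ID@2 stall=0 (-) EX@3 MEM@4 WB@5
I1 add r3 <- r3,r4: IF@2 ID@3 stall=0 (-) EX@4 MEM@5 WB@6
I2 add r1 <- r2,r1: IF@3 ID@4 stall=0 (-) EX@5 MEM@6 WB@7
I3 sub r4 <- r4,r5: IF@4 ID@5 stall=0 (-) EX@6 MEM@7 WB@8
I4 sub r2 <- r5,r3: IF@5 ID@6 stall=0 (-) EX@7 MEM@8 WB@9
I5 ld r4 <- r2: IF@6 ID@7 stall=2 (RAW on I4.r2 (WB@9)) EX@10 MEM@11 WB@12
I6 add r3 <- r4,r3: IF@7 ID@10 stall=2 (RAW on I5.r4 (WB@12)) EX@13 MEM@14 WB@15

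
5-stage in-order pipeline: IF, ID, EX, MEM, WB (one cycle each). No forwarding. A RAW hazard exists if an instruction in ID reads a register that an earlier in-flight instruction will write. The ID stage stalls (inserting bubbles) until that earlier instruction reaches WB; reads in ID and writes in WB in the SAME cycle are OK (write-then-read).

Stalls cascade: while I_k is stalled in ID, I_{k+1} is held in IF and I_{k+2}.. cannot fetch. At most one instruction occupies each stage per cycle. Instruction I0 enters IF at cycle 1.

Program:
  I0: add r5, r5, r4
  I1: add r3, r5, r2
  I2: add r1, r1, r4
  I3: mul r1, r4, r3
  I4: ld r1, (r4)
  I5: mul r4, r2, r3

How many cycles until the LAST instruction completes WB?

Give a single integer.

Answer: 13

Derivation:
I0 add r5 <- r5,r4: IF@1 ID@2 stall=0 (-) EX@3 MEM@4 WB@5
I1 add r3 <- r5,r2: IF@2 ID@3 stall=2 (RAW on I0.r5 (WB@5)) EX@6 MEM@7 WB@8
I2 add r1 <- r1,r4: IF@3 ID@6 stall=0 (-) EX@7 MEM@8 WB@9
I3 mul r1 <- r4,r3: IF@6 ID@7 stall=1 (RAW on I1.r3 (WB@8)) EX@9 MEM@10 WB@11
I4 ld r1 <- r4: IF@7 ID@9 stall=0 (-) EX@10 MEM@11 WB@12
I5 mul r4 <- r2,r3: IF@9 ID@10 stall=0 (-) EX@11 MEM@12 WB@13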